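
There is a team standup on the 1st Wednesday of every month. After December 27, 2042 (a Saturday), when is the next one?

January 7, 2043

December 2042 starts on a Monday, so its 1st Wednesday is December 3, 2042 (2 days in).
That is not after December 27, 2042, so look at January 2043.
January 2043 starts on a Thursday, so its 1st Wednesday is January 7, 2043 (6 days in).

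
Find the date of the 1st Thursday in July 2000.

2000-07-06

The first Thursday of July 2000 is July 6.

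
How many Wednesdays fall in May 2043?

May 1, 2043 is a Friday; the first Wednesday on or after it is May 6, 2043 (5 days later).
From May 6, 2043 to May 31, 2043 is 31 − 6 = 25 days.
25 ÷ 7 = 3 full weeks with remainder 4, so 3 more Wednesdays after the first → 4.

4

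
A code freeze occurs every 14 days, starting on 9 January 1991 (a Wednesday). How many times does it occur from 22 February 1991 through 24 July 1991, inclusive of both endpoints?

Occurrences land 14·i days after 9 January 1991 for i = 0, 1, 2, …
22 February 1991 is 44 days after the start; 44 ÷ 14 = 3 remainder 2; since the remainder is 2, round up to i = 4. First occurrence in the window: #5 on 6 March 1991 (4×14 = 56 days in).
24 July 1991 is 196 days after the start; 196 ÷ 14 = 14 remainder 0. Last occurrence in the window: #15 on 24 July 1991.
Occurrences #5 through #15: 11 in total.

11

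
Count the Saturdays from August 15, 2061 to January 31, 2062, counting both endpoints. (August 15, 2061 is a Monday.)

August 15, 2061 is a Monday; the first Saturday on or after it is August 20, 2061 (5 days later).
From August 20, 2061 to January 31, 2062: 11 + 30 + 31 + 30 + 31 + 31 = 164 days (rest of August, September, October, November, December, January).
164 ÷ 7 = 23 full weeks with remainder 3, so 23 more Saturdays after the first → 24.

24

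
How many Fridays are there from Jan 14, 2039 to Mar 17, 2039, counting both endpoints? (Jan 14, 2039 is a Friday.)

Jan 14, 2039 is a Friday; the first Friday on or after it is Jan 14, 2039.
From Jan 14, 2039 to Mar 17, 2039: 17 + 28 + 17 = 62 days (rest of Jan, Feb, Mar).
62 ÷ 7 = 8 full weeks with remainder 6, so 8 more Fridays after the first → 9.

9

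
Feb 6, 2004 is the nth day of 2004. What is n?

37

Days in months before Feb: 31 = 31.
Plus 6 days into Feb → day 37.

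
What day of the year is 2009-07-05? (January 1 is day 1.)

186

Days in months before July: 31 + 28 + 31 + 30 + 31 + 30 = 181.
Plus 5 days into July → day 186.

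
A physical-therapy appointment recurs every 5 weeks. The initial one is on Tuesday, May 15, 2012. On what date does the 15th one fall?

September 17, 2013

The 15th occurrence is 14 intervals after the first: 14 × 35 = 490 days after May 15, 2012.
May has 31 days — 16 days to the end of May leaves 474.
From end of May to end of 2012 is 214 days (260 left).
January has 31 days (229 left).
February has 28 days (201 left).
March has 31 days (170 left).
April has 30 days (140 left).
May has 31 days (109 left).
June has 30 days (79 left).
July has 31 days (48 left).
August has 31 days (17 left).
17 days into September → September 17, 2013.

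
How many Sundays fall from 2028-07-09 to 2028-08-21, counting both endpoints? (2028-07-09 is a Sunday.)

2028-07-09 is a Sunday; the first Sunday on or after it is 2028-07-09.
From 2028-07-09 to 2028-08-21: 22 + 21 = 43 days (rest of July, August).
43 ÷ 7 = 6 full weeks with remainder 1, so 6 more Sundays after the first → 7.

7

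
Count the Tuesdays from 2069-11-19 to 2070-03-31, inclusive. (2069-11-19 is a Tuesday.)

2069-11-19 is a Tuesday; the first Tuesday on or after it is 2069-11-19.
From 2069-11-19 to 2070-03-31: 11 + 31 + 31 + 28 + 31 = 132 days (rest of November, December, January, February, March).
132 ÷ 7 = 18 full weeks with remainder 6, so 18 more Tuesdays after the first → 19.

19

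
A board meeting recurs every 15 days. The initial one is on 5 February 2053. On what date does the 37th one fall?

The 37th occurrence is 36 intervals after the first: 36 × 15 = 540 days after 5 February 2053.
February has 28 days — 23 days to the end of February leaves 517.
From end of February to end of 2053 is 306 days (211 left).
January has 31 days (180 left).
February has 28 days (152 left).
March has 31 days (121 left).
April has 30 days (91 left).
May has 31 days (60 left).
June has 30 days (30 left).
30 days into July → 30 July 2054.

30 July 2054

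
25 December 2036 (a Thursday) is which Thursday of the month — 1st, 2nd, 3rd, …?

4th

Day 25 falls in week ⌈25/7⌉ of the month.
Days 1–7 hold the 1st Thursday, 8–14 the 2nd, 15–21 the 3rd, 22–28 the 4th, 29–31 the 5th.
25 is in the range for the 4th.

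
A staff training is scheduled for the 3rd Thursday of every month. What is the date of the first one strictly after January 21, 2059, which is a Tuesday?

January 2059 starts on a Wednesday; its first Thursday is the 2nd, so the 3rd Thursday is the 16th — January 16, 2059.
That is not after January 21, 2059, so look at February 2059.
February 2059 starts on a Saturday; its first Thursday is the 6th, so the 3rd Thursday is the 20th — February 20, 2059.

February 20, 2059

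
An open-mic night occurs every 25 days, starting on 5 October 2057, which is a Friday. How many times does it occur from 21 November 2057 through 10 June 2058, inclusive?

8

Occurrences land 25·i days after 5 October 2057 for i = 0, 1, 2, …
21 November 2057 is 47 days after the start; 47 ÷ 25 = 1 remainder 22; since the remainder is 22, round up to i = 2. First occurrence in the window: #3 on 24 November 2057 (2×25 = 50 days in).
10 June 2058 is 248 days after the start; 248 ÷ 25 = 9 remainder 23. Last occurrence in the window: #10 on 18 May 2058.
Occurrences #3 through #10: 8 in total.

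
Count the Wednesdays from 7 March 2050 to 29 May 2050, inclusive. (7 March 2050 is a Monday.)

12

7 March 2050 is a Monday; the first Wednesday on or after it is 9 March 2050 (2 days later).
From 9 March 2050 to 29 May 2050: 22 + 30 + 29 = 81 days (rest of March, April, May).
81 ÷ 7 = 11 full weeks with remainder 4, so 11 more Wednesdays after the first → 12.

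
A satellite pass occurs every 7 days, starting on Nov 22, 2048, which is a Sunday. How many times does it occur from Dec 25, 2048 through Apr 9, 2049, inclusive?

15

Occurrences land 7·i days after Nov 22, 2048 for i = 0, 1, 2, …
Dec 25, 2048 is 33 days after the start; 33 ÷ 7 = 4 remainder 5; since the remainder is 5, round up to i = 5. First occurrence in the window: #6 on Dec 27, 2048 (5×7 = 35 days in).
Apr 9, 2049 is 138 days after the start; 138 ÷ 7 = 19 remainder 5. Last occurrence in the window: #20 on Apr 4, 2049.
Occurrences #6 through #20: 15 in total.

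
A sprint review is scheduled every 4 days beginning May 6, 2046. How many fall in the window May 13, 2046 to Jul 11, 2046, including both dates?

Occurrences land 4·i days after May 6, 2046 for i = 0, 1, 2, …
May 13, 2046 is 7 days after the start; 7 ÷ 4 = 1 remainder 3; since the remainder is 3, round up to i = 2. First occurrence in the window: #3 on May 14, 2046 (2×4 = 8 days in).
Jul 11, 2046 is 66 days after the start; 66 ÷ 4 = 16 remainder 2. Last occurrence in the window: #17 on Jul 9, 2046.
Occurrences #3 through #17: 15 in total.

15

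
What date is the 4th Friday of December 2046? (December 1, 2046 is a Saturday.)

2046-12-28

December 2046 begins on a Saturday, so the first Friday is December 7 (6 days later).
The 4th Friday is 3 weeks later: 7 + 21 = 28.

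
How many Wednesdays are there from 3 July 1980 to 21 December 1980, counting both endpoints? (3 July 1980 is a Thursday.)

24

3 July 1980 is a Thursday; the first Wednesday on or after it is 9 July 1980 (6 days later).
From 9 July 1980 to 21 December 1980: 22 + 31 + 30 + 31 + 30 + 21 = 165 days (rest of July, August, September, October, November, December).
165 ÷ 7 = 23 full weeks with remainder 4, so 23 more Wednesdays after the first → 24.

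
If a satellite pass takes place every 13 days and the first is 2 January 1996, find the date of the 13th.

The 13th occurrence is 12 intervals after the first: 12 × 13 = 156 days after 2 January 1996.
January has 31 days — 29 days to the end of January leaves 127.
February has 29 days (98 left).
March has 31 days (67 left).
April has 30 days (37 left).
May has 31 days (6 left).
6 days into June → 6 June 1996.

6 June 1996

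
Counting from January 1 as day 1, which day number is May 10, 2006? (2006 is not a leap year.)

Days in months before May: 31 + 28 + 31 + 30 = 120.
Plus 10 days into May → day 130.

130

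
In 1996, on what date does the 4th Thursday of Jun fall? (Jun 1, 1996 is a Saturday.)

Jun 1996 begins on a Saturday, so the first Thursday is Jun 6 (5 days later).
The 4th Thursday is 3 weeks later: 6 + 21 = 27.

Jun 27, 1996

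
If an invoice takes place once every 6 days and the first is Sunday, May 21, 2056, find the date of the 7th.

The 7th occurrence is 6 intervals after the first: 6 × 6 = 36 days after May 21, 2056.
May has 31 days — 10 days to the end of May leaves 26.
26 days into Jun → Jun 26, 2056.

Jun 26, 2056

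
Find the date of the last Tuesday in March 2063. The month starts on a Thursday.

March 2063 begins on a Thursday, so the first Tuesday is March 6 (5 days later).
March 2063 has 31 days. Adding weeks: 6, 13, 20, 27 — the last one ≤ 31 is the 27th.

27 March 2063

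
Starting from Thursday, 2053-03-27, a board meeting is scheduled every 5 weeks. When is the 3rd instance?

The 3rd occurrence is 2 intervals after the first: 2 × 35 = 70 days after 2053-03-27.
March has 31 days — 4 days to the end of March leaves 66.
April has 30 days (36 left).
May has 31 days (5 left).
5 days into June → 2053-06-05.

2053-06-05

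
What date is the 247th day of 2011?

2011-09-04

January has 31 days (247 − 31 = 216 remain).
February has 28 days (216 − 28 = 188 remain).
March has 31 days (188 − 31 = 157 remain).
April has 30 days (157 − 30 = 127 remain).
May has 31 days (127 − 31 = 96 remain).
June has 30 days (96 − 30 = 66 remain).
July has 31 days (66 − 31 = 35 remain).
August has 31 days (35 − 31 = 4 remain).
4 into September → September 4.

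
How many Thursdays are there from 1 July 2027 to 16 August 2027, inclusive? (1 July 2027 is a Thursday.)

1 July 2027 is a Thursday; the first Thursday on or after it is 1 July 2027.
From 1 July 2027 to 16 August 2027: 30 + 16 = 46 days (rest of July, August).
46 ÷ 7 = 6 full weeks with remainder 4, so 6 more Thursdays after the first → 7.

7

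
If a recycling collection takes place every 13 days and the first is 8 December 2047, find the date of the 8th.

The 8th occurrence is 7 intervals after the first: 7 × 13 = 91 days after 8 December 2047.
December has 31 days — 23 days to the end of December leaves 68.
January has 31 days (37 left).
February has 29 days (8 left).
8 days into March → 8 March 2048.

8 March 2048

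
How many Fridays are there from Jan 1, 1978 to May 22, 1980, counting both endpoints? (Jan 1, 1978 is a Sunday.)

124

Jan 1, 1978 is a Sunday; the first Friday on or after it is Jan 6, 1978 (5 days later).
From Jan 6, 1978 to May 22, 1980: 359 + 365 + 143 = 867 days (rest of 1978, 1979, to May 22, 1980 in 1980).
867 ÷ 7 = 123 full weeks with remainder 6, so 123 more Fridays after the first → 124.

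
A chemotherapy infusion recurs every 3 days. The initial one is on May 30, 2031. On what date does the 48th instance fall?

The 48th occurrence is 47 intervals after the first: 47 × 3 = 141 days after May 30, 2031.
May has 31 days — 1 day to the end of May leaves 140.
June has 30 days (110 left).
July has 31 days (79 left).
August has 31 days (48 left).
September has 30 days (18 left).
18 days into October → October 18, 2031.

October 18, 2031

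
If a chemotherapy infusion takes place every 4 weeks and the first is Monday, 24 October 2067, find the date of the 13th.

24 September 2068

The 13th occurrence is 12 intervals after the first: 12 × 28 = 336 days after 24 October 2067.
October has 31 days — 7 days to the end of October leaves 329.
November has 30 days (299 left).
December has 31 days (268 left).
January has 31 days (237 left).
February has 29 days (208 left).
March has 31 days (177 left).
April has 30 days (147 left).
May has 31 days (116 left).
June has 30 days (86 left).
July has 31 days (55 left).
August has 31 days (24 left).
24 days into September → 24 September 2068.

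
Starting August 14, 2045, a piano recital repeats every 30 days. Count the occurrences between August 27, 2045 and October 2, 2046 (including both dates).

Occurrences land 30·i days after August 14, 2045 for i = 0, 1, 2, …
August 27, 2045 is 13 days after the start; 13 ÷ 30 = 0 remainder 13; since the remainder is 13, round up to i = 1. First occurrence in the window: #2 on September 13, 2045 (1×30 = 30 days in).
October 2, 2046 is 414 days after the start; 414 ÷ 30 = 13 remainder 24. Last occurrence in the window: #14 on September 8, 2046.
Occurrences #2 through #14: 13 in total.

13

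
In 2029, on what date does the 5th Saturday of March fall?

31 March 2029

March 2029 begins on a Thursday, so the first Saturday is March 3 (2 days later).
The 5th Saturday is 4 weeks later: 3 + 28 = 31.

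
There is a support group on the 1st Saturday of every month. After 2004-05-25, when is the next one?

May 2004 starts on a Saturday, so its 1st Saturday is 2004-05-01.
That is not after 2004-05-25, so look at June 2004.
June 2004 starts on a Tuesday, so its 1st Saturday is 2004-06-05 (4 days in).

2004-06-05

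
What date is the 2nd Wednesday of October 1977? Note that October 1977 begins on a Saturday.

October 1977 begins on a Saturday, so the first Wednesday is October 5 (4 days later).
The 2nd Wednesday is 1 weeks later: 5 + 7 = 12.

1977-10-12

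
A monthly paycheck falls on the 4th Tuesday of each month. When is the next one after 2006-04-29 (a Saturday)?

2006-05-23

April 2006 starts on a Saturday; its first Tuesday is the 4th, so the 4th Tuesday is the 25th — 2006-04-25.
That is not after 2006-04-29, so look at May 2006.
May 2006 starts on a Monday; its first Tuesday is the 2nd, so the 4th Tuesday is the 23rd — 2006-05-23.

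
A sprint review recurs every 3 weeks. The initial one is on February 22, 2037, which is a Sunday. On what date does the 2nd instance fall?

March 15, 2037

The 2nd occurrence is 1 interval after the first: 1 × 21 = 21 days after February 22, 2037.
February has 28 days — 6 days to the end of February leaves 15.
15 days into March → March 15, 2037.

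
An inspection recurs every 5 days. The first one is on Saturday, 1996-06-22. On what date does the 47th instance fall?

1997-02-07

The 47th occurrence is 46 intervals after the first: 46 × 5 = 230 days after 1996-06-22.
June has 30 days — 8 days to the end of June leaves 222.
July has 31 days (191 left).
August has 31 days (160 left).
September has 30 days (130 left).
October has 31 days (99 left).
November has 30 days (69 left).
December has 31 days (38 left).
January has 31 days (7 left).
7 days into February → 1997-02-07.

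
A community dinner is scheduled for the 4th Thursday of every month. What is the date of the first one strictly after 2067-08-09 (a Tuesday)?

2067-08-25

August 2067 starts on a Monday; its first Thursday is the 4th, so the 4th Thursday is the 25th — 2067-08-25.
2067-08-25 is after 2067-08-09, so that is the next one.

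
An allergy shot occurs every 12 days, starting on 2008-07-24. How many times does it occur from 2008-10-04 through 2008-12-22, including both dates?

Occurrences land 12·i days after 2008-07-24 for i = 0, 1, 2, …
2008-10-04 is 72 days after the start; 72 ÷ 12 = 6 remainder 0. First occurrence in the window: #7 on 2008-10-04 (6×12 = 72 days in).
2008-12-22 is 151 days after the start; 151 ÷ 12 = 12 remainder 7. Last occurrence in the window: #13 on 2008-12-15.
Occurrences #7 through #13: 7 in total.

7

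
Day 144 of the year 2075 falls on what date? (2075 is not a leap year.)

May 24, 2075

Jan has 31 days (144 − 31 = 113 remain).
Feb has 28 days (113 − 28 = 85 remain).
Mar has 31 days (85 − 31 = 54 remain).
Apr has 30 days (54 − 30 = 24 remain).
24 into May → May 24.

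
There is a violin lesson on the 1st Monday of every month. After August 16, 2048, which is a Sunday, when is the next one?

September 7, 2048

August 2048 starts on a Saturday, so its 1st Monday is August 3, 2048 (2 days in).
That is not after August 16, 2048, so look at September 2048.
September 2048 starts on a Tuesday, so its 1st Monday is September 7, 2048 (6 days in).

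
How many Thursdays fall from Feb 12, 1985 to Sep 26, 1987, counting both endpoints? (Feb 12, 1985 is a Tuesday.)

137

Feb 12, 1985 is a Tuesday; the first Thursday on or after it is Feb 14, 1985 (2 days later).
From Feb 14, 1985 to Sep 26, 1987: 320 + 365 + 269 = 954 days (rest of 1985, 1986, to Sep 26, 1987 in 1987).
954 ÷ 7 = 136 full weeks with remainder 2, so 136 more Thursdays after the first → 137.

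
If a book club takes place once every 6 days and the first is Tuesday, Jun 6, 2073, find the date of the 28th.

Nov 15, 2073

The 28th occurrence is 27 intervals after the first: 27 × 6 = 162 days after Jun 6, 2073.
Jun has 30 days — 24 days to the end of Jun leaves 138.
Jul has 31 days (107 left).
Aug has 31 days (76 left).
Sep has 30 days (46 left).
Oct has 31 days (15 left).
15 days into Nov → Nov 15, 2073.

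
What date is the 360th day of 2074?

26 December 2074

January has 31 days (360 − 31 = 329 remain).
February has 28 days (329 − 28 = 301 remain).
March has 31 days (301 − 31 = 270 remain).
April has 30 days (270 − 30 = 240 remain).
May has 31 days (240 − 31 = 209 remain).
June has 30 days (209 − 30 = 179 remain).
July has 31 days (179 − 31 = 148 remain).
August has 31 days (148 − 31 = 117 remain).
September has 30 days (117 − 30 = 87 remain).
October has 31 days (87 − 31 = 56 remain).
November has 30 days (56 − 30 = 26 remain).
26 into December → December 26.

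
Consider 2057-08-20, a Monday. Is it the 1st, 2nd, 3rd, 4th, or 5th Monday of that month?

3rd

Day 20 falls in week ⌈20/7⌉ of the month.
Days 1–7 hold the 1st Monday, 8–14 the 2nd, 15–21 the 3rd, 22–28 the 4th, 29–31 the 5th.
20 is in the range for the 3rd.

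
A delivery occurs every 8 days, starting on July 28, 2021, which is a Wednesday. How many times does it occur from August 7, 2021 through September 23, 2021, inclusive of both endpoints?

Occurrences land 8·i days after July 28, 2021 for i = 0, 1, 2, …
August 7, 2021 is 10 days after the start; 10 ÷ 8 = 1 remainder 2; since the remainder is 2, round up to i = 2. First occurrence in the window: #3 on August 13, 2021 (2×8 = 16 days in).
September 23, 2021 is 57 days after the start; 57 ÷ 8 = 7 remainder 1. Last occurrence in the window: #8 on September 22, 2021.
Occurrences #3 through #8: 6 in total.

6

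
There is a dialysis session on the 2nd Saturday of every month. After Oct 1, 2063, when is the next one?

Oct 13, 2063

Oct 2063 starts on a Monday; its first Saturday is the 6th, so the 2nd Saturday is the 13th — Oct 13, 2063.
Oct 13, 2063 is after Oct 1, 2063, so that is the next one.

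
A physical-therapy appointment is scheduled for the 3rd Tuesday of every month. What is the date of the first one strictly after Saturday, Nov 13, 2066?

Nov 2066 starts on a Monday; its first Tuesday is the 2nd, so the 3rd Tuesday is the 16th — Nov 16, 2066.
Nov 16, 2066 is after Nov 13, 2066, so that is the next one.

Nov 16, 2066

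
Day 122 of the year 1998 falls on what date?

January has 31 days (122 − 31 = 91 remain).
February has 28 days (91 − 28 = 63 remain).
March has 31 days (63 − 31 = 32 remain).
April has 30 days (32 − 30 = 2 remain).
2 into May → May 2.

May 2, 1998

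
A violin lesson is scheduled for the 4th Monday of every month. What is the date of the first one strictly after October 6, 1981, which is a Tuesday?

October 1981 starts on a Thursday; its first Monday is the 5th, so the 4th Monday is the 26th — October 26, 1981.
October 26, 1981 is after October 6, 1981, so that is the next one.

October 26, 1981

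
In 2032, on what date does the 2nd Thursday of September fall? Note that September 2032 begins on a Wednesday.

September 2032 begins on a Wednesday, so the first Thursday is September 2 (1 day later).
The 2nd Thursday is 1 weeks later: 2 + 7 = 9.

2032-09-09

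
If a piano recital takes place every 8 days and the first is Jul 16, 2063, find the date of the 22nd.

Dec 31, 2063

The 22nd occurrence is 21 intervals after the first: 21 × 8 = 168 days after Jul 16, 2063.
Jul has 31 days — 15 days to the end of Jul leaves 153.
Aug has 31 days (122 left).
Sep has 30 days (92 left).
Oct has 31 days (61 left).
Nov has 30 days (31 left).
31 days into Dec → Dec 31, 2063.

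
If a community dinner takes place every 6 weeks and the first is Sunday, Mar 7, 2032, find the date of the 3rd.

May 30, 2032

The 3rd occurrence is 2 intervals after the first: 2 × 42 = 84 days after Mar 7, 2032.
Mar has 31 days — 24 days to the end of Mar leaves 60.
Apr has 30 days (30 left).
30 days into May → May 30, 2032.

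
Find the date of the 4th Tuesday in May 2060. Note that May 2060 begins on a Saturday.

May 2060 begins on a Saturday, so the first Tuesday is May 4 (3 days later).
The 4th Tuesday is 3 weeks later: 4 + 21 = 25.

2060-05-25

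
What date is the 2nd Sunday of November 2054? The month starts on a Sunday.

8 November 2054

November 2054 begins on a Sunday, so the first Sunday is November 1.
The 2nd Sunday is 1 weeks later: 1 + 7 = 8.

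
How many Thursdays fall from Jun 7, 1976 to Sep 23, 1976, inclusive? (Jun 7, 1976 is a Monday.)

16

Jun 7, 1976 is a Monday; the first Thursday on or after it is Jun 10, 1976 (3 days later).
From Jun 10, 1976 to Sep 23, 1976: 20 + 31 + 31 + 23 = 105 days (rest of Jun, Jul, Aug, Sep).
105 ÷ 7 = 15 full weeks with remainder 0, so 15 more Thursdays after the first → 16.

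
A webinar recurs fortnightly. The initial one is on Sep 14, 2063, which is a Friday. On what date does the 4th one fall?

Oct 26, 2063

The 4th occurrence is 3 intervals after the first: 3 × 14 = 42 days after Sep 14, 2063.
Sep has 30 days — 16 days to the end of Sep leaves 26.
26 days into Oct → Oct 26, 2063.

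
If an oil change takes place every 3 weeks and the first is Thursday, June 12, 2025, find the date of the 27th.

The 27th occurrence is 26 intervals after the first: 26 × 21 = 546 days after June 12, 2025.
June has 30 days — 18 days to the end of June leaves 528.
From end of June to end of 2025 is 184 days (344 left).
January has 31 days (313 left).
February has 28 days (285 left).
March has 31 days (254 left).
April has 30 days (224 left).
May has 31 days (193 left).
June has 30 days (163 left).
July has 31 days (132 left).
August has 31 days (101 left).
September has 30 days (71 left).
October has 31 days (40 left).
November has 30 days (10 left).
10 days into December → December 10, 2026.

December 10, 2026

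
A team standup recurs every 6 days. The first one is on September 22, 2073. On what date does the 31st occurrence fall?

March 21, 2074

The 31st occurrence is 30 intervals after the first: 30 × 6 = 180 days after September 22, 2073.
September has 30 days — 8 days to the end of September leaves 172.
October has 31 days (141 left).
November has 30 days (111 left).
December has 31 days (80 left).
January has 31 days (49 left).
February has 28 days (21 left).
21 days into March → March 21, 2074.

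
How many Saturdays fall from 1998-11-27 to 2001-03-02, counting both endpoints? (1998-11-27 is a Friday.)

1998-11-27 is a Friday; the first Saturday on or after it is 1998-11-28 (1 day later).
From 1998-11-28 to 2001-03-02: 33 + 365 + 366 + 61 = 825 days (rest of 1998, 1999, 2000, to 2001-03-02 in 2001).
825 ÷ 7 = 117 full weeks with remainder 6, so 117 more Saturdays after the first → 118.

118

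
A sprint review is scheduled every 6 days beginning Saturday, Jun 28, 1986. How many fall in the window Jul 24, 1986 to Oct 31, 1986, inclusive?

16

Occurrences land 6·i days after Jun 28, 1986 for i = 0, 1, 2, …
Jul 24, 1986 is 26 days after the start; 26 ÷ 6 = 4 remainder 2; since the remainder is 2, round up to i = 5. First occurrence in the window: #6 on Jul 28, 1986 (5×6 = 30 days in).
Oct 31, 1986 is 125 days after the start; 125 ÷ 6 = 20 remainder 5. Last occurrence in the window: #21 on Oct 26, 1986.
Occurrences #6 through #21: 16 in total.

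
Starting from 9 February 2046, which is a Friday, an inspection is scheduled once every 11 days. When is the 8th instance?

The 8th occurrence is 7 intervals after the first: 7 × 11 = 77 days after 9 February 2046.
February has 28 days — 19 days to the end of February leaves 58.
March has 31 days (27 left).
27 days into April → 27 April 2046.

27 April 2046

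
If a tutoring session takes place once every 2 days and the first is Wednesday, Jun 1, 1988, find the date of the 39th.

The 39th occurrence is 38 intervals after the first: 38 × 2 = 76 days after Jun 1, 1988.
Jun has 30 days — 29 days to the end of Jun leaves 47.
Jul has 31 days (16 left).
16 days into Aug → Aug 16, 1988.

Aug 16, 1988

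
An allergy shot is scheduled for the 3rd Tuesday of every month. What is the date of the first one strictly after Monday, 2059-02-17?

February 2059 starts on a Saturday; its first Tuesday is the 4th, so the 3rd Tuesday is the 18th — 2059-02-18.
2059-02-18 is after 2059-02-17, so that is the next one.

2059-02-18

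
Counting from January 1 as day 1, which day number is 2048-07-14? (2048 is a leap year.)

Days in months before July: 31 + 29 + 31 + 30 + 31 + 30 = 182.
Plus 14 days into July → day 196.

196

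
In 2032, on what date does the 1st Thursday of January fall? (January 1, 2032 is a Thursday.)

January 2032 begins on a Thursday, so the first Thursday is January 1.

2032-01-01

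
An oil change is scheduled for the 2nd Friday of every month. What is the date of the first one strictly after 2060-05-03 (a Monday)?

May 2060 starts on a Saturday; its first Friday is the 7th, so the 2nd Friday is the 14th — 2060-05-14.
2060-05-14 is after 2060-05-03, so that is the next one.

2060-05-14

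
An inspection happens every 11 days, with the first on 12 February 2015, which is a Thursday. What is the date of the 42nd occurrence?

The 42nd occurrence is 41 intervals after the first: 41 × 11 = 451 days after 12 February 2015.
February has 28 days — 16 days to the end of February leaves 435.
From end of February to end of 2015 is 306 days (129 left).
January has 31 days (98 left).
February has 29 days (69 left).
March has 31 days (38 left).
April has 30 days (8 left).
8 days into May → 8 May 2016.

8 May 2016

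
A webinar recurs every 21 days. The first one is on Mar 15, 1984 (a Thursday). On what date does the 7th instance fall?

Jul 19, 1984

The 7th occurrence is 6 intervals after the first: 6 × 21 = 126 days after Mar 15, 1984.
Mar has 31 days — 16 days to the end of Mar leaves 110.
Apr has 30 days (80 left).
May has 31 days (49 left).
Jun has 30 days (19 left).
19 days into Jul → Jul 19, 1984.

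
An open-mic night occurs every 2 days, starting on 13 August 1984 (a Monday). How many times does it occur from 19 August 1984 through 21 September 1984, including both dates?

17

Occurrences land 2·i days after 13 August 1984 for i = 0, 1, 2, …
19 August 1984 is 6 days after the start; 6 ÷ 2 = 3 remainder 0. First occurrence in the window: #4 on 19 August 1984 (3×2 = 6 days in).
21 September 1984 is 39 days after the start; 39 ÷ 2 = 19 remainder 1. Last occurrence in the window: #20 on 20 September 1984.
Occurrences #4 through #20: 17 in total.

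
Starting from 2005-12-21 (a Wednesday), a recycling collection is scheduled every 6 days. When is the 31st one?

2006-06-19

The 31st occurrence is 30 intervals after the first: 30 × 6 = 180 days after 2005-12-21.
December has 31 days — 10 days to the end of December leaves 170.
January has 31 days (139 left).
February has 28 days (111 left).
March has 31 days (80 left).
April has 30 days (50 left).
May has 31 days (19 left).
19 days into June → 2006-06-19.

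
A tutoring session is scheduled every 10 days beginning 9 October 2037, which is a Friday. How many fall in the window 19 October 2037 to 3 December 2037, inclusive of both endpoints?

5

Occurrences land 10·i days after 9 October 2037 for i = 0, 1, 2, …
19 October 2037 is 10 days after the start; 10 ÷ 10 = 1 remainder 0. First occurrence in the window: #2 on 19 October 2037 (1×10 = 10 days in).
3 December 2037 is 55 days after the start; 55 ÷ 10 = 5 remainder 5. Last occurrence in the window: #6 on 28 November 2037.
Occurrences #2 through #6: 5 in total.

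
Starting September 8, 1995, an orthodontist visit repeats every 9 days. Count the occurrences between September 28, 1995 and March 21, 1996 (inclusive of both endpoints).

Occurrences land 9·i days after September 8, 1995 for i = 0, 1, 2, …
September 28, 1995 is 20 days after the start; 20 ÷ 9 = 2 remainder 2; since the remainder is 2, round up to i = 3. First occurrence in the window: #4 on October 5, 1995 (3×9 = 27 days in).
March 21, 1996 is 195 days after the start; 195 ÷ 9 = 21 remainder 6. Last occurrence in the window: #22 on March 15, 1996.
Occurrences #4 through #22: 19 in total.

19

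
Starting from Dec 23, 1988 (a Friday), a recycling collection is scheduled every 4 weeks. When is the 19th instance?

The 19th occurrence is 18 intervals after the first: 18 × 28 = 504 days after Dec 23, 1988.
Dec has 31 days — 8 days to the end of Dec leaves 496.
1989 has 365 days (131 left).
Jan has 31 days (100 left).
Feb has 28 days (72 left).
Mar has 31 days (41 left).
Apr has 30 days (11 left).
11 days into May → May 11, 1990.

May 11, 1990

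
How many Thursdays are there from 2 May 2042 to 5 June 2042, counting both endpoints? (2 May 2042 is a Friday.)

5

2 May 2042 is a Friday; the first Thursday on or after it is 8 May 2042 (6 days later).
From 8 May 2042 to 5 June 2042: 23 + 5 = 28 days (rest of May, June).
28 ÷ 7 = 4 full weeks with remainder 0, so 4 more Thursdays after the first → 5.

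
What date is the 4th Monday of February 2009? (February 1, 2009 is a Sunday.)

February 2009 begins on a Sunday, so the first Monday is February 2 (1 day later).
The 4th Monday is 3 weeks later: 2 + 21 = 23.

2009-02-23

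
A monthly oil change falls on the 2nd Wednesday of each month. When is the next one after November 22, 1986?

November 1986 starts on a Saturday; its first Wednesday is the 5th, so the 2nd Wednesday is the 12th — November 12, 1986.
That is not after November 22, 1986, so look at December 1986.
December 1986 starts on a Monday; its first Wednesday is the 3rd, so the 2nd Wednesday is the 10th — December 10, 1986.

December 10, 1986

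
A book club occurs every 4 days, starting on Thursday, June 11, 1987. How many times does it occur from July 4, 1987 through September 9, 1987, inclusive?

17

Occurrences land 4·i days after June 11, 1987 for i = 0, 1, 2, …
July 4, 1987 is 23 days after the start; 23 ÷ 4 = 5 remainder 3; since the remainder is 3, round up to i = 6. First occurrence in the window: #7 on July 5, 1987 (6×4 = 24 days in).
September 9, 1987 is 90 days after the start; 90 ÷ 4 = 22 remainder 2. Last occurrence in the window: #23 on September 7, 1987.
Occurrences #7 through #23: 17 in total.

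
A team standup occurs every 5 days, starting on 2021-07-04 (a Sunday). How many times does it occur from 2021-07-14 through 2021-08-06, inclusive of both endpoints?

5

Occurrences land 5·i days after 2021-07-04 for i = 0, 1, 2, …
2021-07-14 is 10 days after the start; 10 ÷ 5 = 2 remainder 0. First occurrence in the window: #3 on 2021-07-14 (2×5 = 10 days in).
2021-08-06 is 33 days after the start; 33 ÷ 5 = 6 remainder 3. Last occurrence in the window: #7 on 2021-08-03.
Occurrences #3 through #7: 5 in total.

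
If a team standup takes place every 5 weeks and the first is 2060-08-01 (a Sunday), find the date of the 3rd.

2060-10-10

The 3rd occurrence is 2 intervals after the first: 2 × 35 = 70 days after 2060-08-01.
August has 31 days — 30 days to the end of August leaves 40.
September has 30 days (10 left).
10 days into October → 2060-10-10.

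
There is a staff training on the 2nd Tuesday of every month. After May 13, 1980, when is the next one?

May 1980 starts on a Thursday; its first Tuesday is the 6th, so the 2nd Tuesday is the 13th — May 13, 1980.
That is not after May 13, 1980, so look at June 1980.
June 1980 starts on a Sunday; its first Tuesday is the 3rd, so the 2nd Tuesday is the 10th — June 10, 1980.

June 10, 1980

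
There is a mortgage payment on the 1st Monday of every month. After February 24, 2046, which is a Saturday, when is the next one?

February 2046 starts on a Thursday, so its 1st Monday is February 5, 2046 (4 days in).
That is not after February 24, 2046, so look at March 2046.
March 2046 starts on a Thursday, so its 1st Monday is March 5, 2046 (4 days in).

March 5, 2046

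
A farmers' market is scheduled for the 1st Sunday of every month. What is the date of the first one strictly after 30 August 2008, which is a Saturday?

August 2008 starts on a Friday, so its 1st Sunday is 3 August 2008 (2 days in).
That is not after 30 August 2008, so look at September 2008.
September 2008 starts on a Monday, so its 1st Sunday is 7 September 2008 (6 days in).

7 September 2008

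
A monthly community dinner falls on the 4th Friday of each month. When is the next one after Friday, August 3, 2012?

August 2012 starts on a Wednesday; its first Friday is the 3rd, so the 4th Friday is the 24th — August 24, 2012.
August 24, 2012 is after August 3, 2012, so that is the next one.

August 24, 2012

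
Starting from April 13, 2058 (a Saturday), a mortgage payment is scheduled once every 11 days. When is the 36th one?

May 3, 2059

The 36th occurrence is 35 intervals after the first: 35 × 11 = 385 days after April 13, 2058.
April has 30 days — 17 days to the end of April leaves 368.
May has 31 days (337 left).
June has 30 days (307 left).
July has 31 days (276 left).
August has 31 days (245 left).
September has 30 days (215 left).
October has 31 days (184 left).
November has 30 days (154 left).
December has 31 days (123 left).
January has 31 days (92 left).
February has 28 days (64 left).
March has 31 days (33 left).
April has 30 days (3 left).
3 days into May → May 3, 2059.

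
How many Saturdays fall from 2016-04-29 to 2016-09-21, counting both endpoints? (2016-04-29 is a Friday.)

2016-04-29 is a Friday; the first Saturday on or after it is 2016-04-30 (1 day later).
From 2016-04-30 to 2016-09-21: 0 + 31 + 30 + 31 + 31 + 21 = 144 days (rest of April, May, June, July, August, September).
144 ÷ 7 = 20 full weeks with remainder 4, so 20 more Saturdays after the first → 21.

21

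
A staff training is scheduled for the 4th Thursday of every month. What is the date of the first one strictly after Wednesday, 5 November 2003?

27 November 2003

November 2003 starts on a Saturday; its first Thursday is the 6th, so the 4th Thursday is the 27th — 27 November 2003.
27 November 2003 is after 5 November 2003, so that is the next one.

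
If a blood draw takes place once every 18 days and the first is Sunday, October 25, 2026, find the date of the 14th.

The 14th occurrence is 13 intervals after the first: 13 × 18 = 234 days after October 25, 2026.
October has 31 days — 6 days to the end of October leaves 228.
November has 30 days (198 left).
December has 31 days (167 left).
January has 31 days (136 left).
February has 28 days (108 left).
March has 31 days (77 left).
April has 30 days (47 left).
May has 31 days (16 left).
16 days into June → June 16, 2027.

June 16, 2027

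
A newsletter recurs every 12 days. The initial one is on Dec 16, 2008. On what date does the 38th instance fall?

Mar 5, 2010

The 38th occurrence is 37 intervals after the first: 37 × 12 = 444 days after Dec 16, 2008.
Dec has 31 days — 15 days to the end of Dec leaves 429.
2009 has 365 days (64 left).
Jan has 31 days (33 left).
Feb has 28 days (5 left).
5 days into Mar → Mar 5, 2010.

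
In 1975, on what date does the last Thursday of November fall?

The first Thursday of November 1975 is November 6.
November 1975 has 30 days. Adding weeks: 6, 13, 20, 27 — the last one ≤ 30 is the 27th.

1975-11-27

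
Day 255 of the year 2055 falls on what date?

January has 31 days (255 − 31 = 224 remain).
February has 28 days (224 − 28 = 196 remain).
March has 31 days (196 − 31 = 165 remain).
April has 30 days (165 − 30 = 135 remain).
May has 31 days (135 − 31 = 104 remain).
June has 30 days (104 − 30 = 74 remain).
July has 31 days (74 − 31 = 43 remain).
August has 31 days (43 − 31 = 12 remain).
12 into September → September 12.

September 12, 2055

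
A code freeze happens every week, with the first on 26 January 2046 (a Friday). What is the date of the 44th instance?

The 44th occurrence is 43 intervals after the first: 43 × 7 = 301 days after 26 January 2046.
January has 31 days — 5 days to the end of January leaves 296.
February has 28 days (268 left).
March has 31 days (237 left).
April has 30 days (207 left).
May has 31 days (176 left).
June has 30 days (146 left).
July has 31 days (115 left).
August has 31 days (84 left).
September has 30 days (54 left).
October has 31 days (23 left).
23 days into November → 23 November 2046.

23 November 2046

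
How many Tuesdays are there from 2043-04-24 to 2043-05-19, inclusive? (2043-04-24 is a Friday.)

2043-04-24 is a Friday; the first Tuesday on or after it is 2043-04-28 (4 days later).
From 2043-04-28 to 2043-05-19: 2 + 19 = 21 days (rest of April, May).
21 ÷ 7 = 3 full weeks with remainder 0, so 3 more Tuesdays after the first → 4.

4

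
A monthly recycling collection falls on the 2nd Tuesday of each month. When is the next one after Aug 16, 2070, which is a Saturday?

Aug 2070 starts on a Friday; its first Tuesday is the 5th, so the 2nd Tuesday is the 12th — Aug 12, 2070.
That is not after Aug 16, 2070, so look at Sep 2070.
Sep 2070 starts on a Monday; its first Tuesday is the 2nd, so the 2nd Tuesday is the 9th — Sep 9, 2070.

Sep 9, 2070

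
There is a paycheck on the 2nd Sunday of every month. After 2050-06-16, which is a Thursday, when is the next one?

2050-07-10

June 2050 starts on a Wednesday; its first Sunday is the 5th, so the 2nd Sunday is the 12th — 2050-06-12.
That is not after 2050-06-16, so look at July 2050.
July 2050 starts on a Friday; its first Sunday is the 3rd, so the 2nd Sunday is the 10th — 2050-07-10.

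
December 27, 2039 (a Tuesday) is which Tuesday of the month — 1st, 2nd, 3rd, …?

Day 27 falls in week ⌈27/7⌉ of the month.
Days 1–7 hold the 1st Tuesday, 8–14 the 2nd, 15–21 the 3rd, 22–28 the 4th, 29–31 the 5th.
27 is in the range for the 4th.

4th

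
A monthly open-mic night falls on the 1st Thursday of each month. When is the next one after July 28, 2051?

July 2051 starts on a Saturday, so its 1st Thursday is July 6, 2051 (5 days in).
That is not after July 28, 2051, so look at August 2051.
August 2051 starts on a Tuesday, so its 1st Thursday is August 3, 2051 (2 days in).

August 3, 2051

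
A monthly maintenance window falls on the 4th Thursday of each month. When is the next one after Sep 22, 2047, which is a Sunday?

Sep 2047 starts on a Sunday; its first Thursday is the 5th, so the 4th Thursday is the 26th — Sep 26, 2047.
Sep 26, 2047 is after Sep 22, 2047, so that is the next one.

Sep 26, 2047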